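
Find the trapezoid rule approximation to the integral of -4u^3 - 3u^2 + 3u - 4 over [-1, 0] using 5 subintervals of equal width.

Δu = (0 − (-1))/5 = 0.2.
f(-1) = -6, f(-0.8) = -6.272, f(-0.6) = -6.016, f(-0.4) = -5.424, f(-0.2) = -4.688, f(0) = -4.
T_5 = (Δu/2)·[f(u_0) + 2f(u_1) + ... + 2f(u_{4}) + f(u_5)].
Sum = -5.48.

-5.48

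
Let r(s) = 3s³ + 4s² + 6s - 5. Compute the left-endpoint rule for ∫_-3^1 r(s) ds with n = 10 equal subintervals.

Δs = (1 − (-3))/10 = 0.4.
Left endpoints: -3, -2.6, -2.2, -1.8, -1.4, -1, -0.6, -0.2, 0.2, 0.6.
r(-3) = -68, r(-2.6) = -46.288, r(-2.2) = -30.784, r(-1.8) = -20.336, r(-1.4) = -13.792, r(-1) = -10, r(-0.6) = -7.808, r(-0.2) = -6.064, r(0.2) = -3.616, r(0.6) = 0.688.
Sum = Δs · [r(-3) + r(-2.6) + r(-2.2) + ...].
Sum = -82.4.

-82.4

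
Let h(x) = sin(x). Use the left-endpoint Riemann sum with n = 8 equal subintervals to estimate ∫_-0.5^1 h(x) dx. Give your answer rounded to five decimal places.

0.21246

Δx = (1 − (-0.5))/8 = 0.1875.
Left endpoints: -0.5, -0.3125, -0.125, 0.0625, 0.25, 0.4375, 0.625, 0.8125.
h(-0.5) ≈ -0.47943, h(-0.3125) ≈ -0.30744, h(-0.125) ≈ -0.12467, h(0.0625) ≈ 0.06246, h(0.25) ≈ 0.24740, h(0.4375) ≈ 0.42368, h(0.625) ≈ 0.58510, h(0.8125) ≈ 0.72601.
Sum = Δx · [h(-0.5) + h(-0.3125) + h(-0.125) + ...].
Sum ≈ 0.21246.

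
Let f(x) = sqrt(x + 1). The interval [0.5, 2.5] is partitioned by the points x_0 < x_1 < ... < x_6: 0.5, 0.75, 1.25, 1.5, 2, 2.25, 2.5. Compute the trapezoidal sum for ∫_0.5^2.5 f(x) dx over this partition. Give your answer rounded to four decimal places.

Subinterval widths: 0.25, 0.5, 0.25, 0.5, 0.25, 0.25.
f(0.5) ≈ 1.2247, f(0.75) ≈ 1.3229, f(1.25) ≈ 1.5000, f(1.5) ≈ 1.5811, f(2) ≈ 1.7321, f(2.25) ≈ 1.8028, f(2.5) ≈ 1.8708.
On each subinterval the trapezoid contributes (Δx_i/2)·[f(x_{i-1}) + f(x_i)].
Sum ≈ 3.1387.

3.1387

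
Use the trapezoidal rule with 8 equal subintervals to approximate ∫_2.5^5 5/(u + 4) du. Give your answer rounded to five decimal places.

Δu = (5 − 2.5)/8 = 0.3125.
f(2.5) = 10/13, f(2.8125) = 80/109, f(3.125) = 40/57, f(3.4375) = 80/119, f(3.75) = 20/31, f(4.0625) = 80/129, f(4.375) = 40/67, f(4.6875) = 80/139, f(5) = 5/9.
T_8 = (Δu/2)·[f(u_0) + 2f(u_1) + ... + 2f(u_{7}) + f(u_8)].
Sum ≈ 1.62757.

1.62757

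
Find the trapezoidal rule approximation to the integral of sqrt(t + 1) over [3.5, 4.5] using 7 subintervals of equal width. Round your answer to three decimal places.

Δt = (4.5 − 3.5)/7 = 1/7.
f(3.5) ≈ 2.121, f(51/14) ≈ 2.155, f(53/14) ≈ 2.188, f(55/14) ≈ 2.220, f(57/14) ≈ 2.252, f(59/14) ≈ 2.283, f(61/14) ≈ 2.315, f(4.5) ≈ 2.345.
T_7 = (Δt/2)·[f(t_0) + 2f(t_1) + ... + 2f(t_{6}) + f(t_7)].
Sum ≈ 2.235.

2.235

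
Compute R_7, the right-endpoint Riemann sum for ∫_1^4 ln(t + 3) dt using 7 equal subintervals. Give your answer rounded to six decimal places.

Δt = (4 − 1)/7 = 3/7.
Right endpoints: 10/7, 13/7, 16/7, 19/7, 22/7, 25/7, 4.
f(10/7) ≈ 1.488077, f(13/7) ≈ 1.580450, f(16/7) ≈ 1.665008, f(19/7) ≈ 1.742969, f(22/7) ≈ 1.815290, f(25/7) ≈ 1.882731, f(4) ≈ 1.945910.
Sum = Δt · [f(10/7) + f(13/7) + f(16/7) + ...].
Sum ≈ 5.194473.

5.194473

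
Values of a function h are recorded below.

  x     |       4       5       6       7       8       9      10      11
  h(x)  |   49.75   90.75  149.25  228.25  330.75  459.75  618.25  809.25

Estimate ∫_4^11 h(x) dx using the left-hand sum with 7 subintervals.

Δx = 1.
Sum = 1·[49.75 + 90.75 + 149.25 + 228.25 + 330.75 + 459.75 + 618.25] = 1926.75.

1926.75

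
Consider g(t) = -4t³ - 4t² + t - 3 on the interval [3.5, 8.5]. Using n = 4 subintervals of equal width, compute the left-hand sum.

-4340.625

Δt = (8.5 − 3.5)/4 = 1.25.
Left endpoints: 3.5, 4.75, 6, 7.25.
g(3.5) = -220, g(4.75) = -517.1875, g(6) = -1005, g(7.25) = -1730.3125.
Sum = Δt · [g(3.5) + g(4.75) + g(6) + g(7.25)].
Sum = -4340.625.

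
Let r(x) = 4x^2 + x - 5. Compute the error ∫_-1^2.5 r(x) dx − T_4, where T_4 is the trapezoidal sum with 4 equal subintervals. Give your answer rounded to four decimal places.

Exact integral: ∫_-1^2.5 r(x) dx ≈ 7.291667.
T_4 = 9.078125.
Error ≈ 7.291667 − 9.078125 ≈ -1.7865.

-1.7865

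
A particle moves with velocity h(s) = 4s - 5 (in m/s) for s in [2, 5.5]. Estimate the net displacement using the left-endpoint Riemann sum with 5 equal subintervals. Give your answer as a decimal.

30.1

Δs = (5.5 − 2)/5 = 0.7.
Left endpoints: 2, 2.7, 3.4, 4.1, 4.8.
h(2) = 3, h(2.7) = 5.8, h(3.4) = 8.6, h(4.1) = 11.4, h(4.8) = 14.2.
Sum = Δs · [h(2) + h(2.7) + h(3.4) + h(4.1) + h(4.8)].
Sum = 30.1.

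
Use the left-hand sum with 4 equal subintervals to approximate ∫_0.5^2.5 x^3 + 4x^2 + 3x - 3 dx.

Δx = (2.5 − 0.5)/4 = 0.5.
Left endpoints: 0.5, 1, 1.5, 2.
f(0.5) = -0.375, f(1) = 5, f(1.5) = 13.875, f(2) = 27.
Sum = Δx · [f(0.5) + f(1) + f(1.5) + f(2)].
Sum = 22.75.

22.75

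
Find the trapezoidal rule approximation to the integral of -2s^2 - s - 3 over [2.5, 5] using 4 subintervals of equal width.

-90.1171875

Δs = (5 − 2.5)/4 = 0.625.
f(2.5) = -18, f(3.125) = -25.65625, f(3.75) = -34.875, f(4.375) = -45.65625, f(5) = -58.
T_4 = (Δs/2)·[f(s_0) + 2f(s_1) + 2f(s_2) + 2f(s_3) + f(s_4)].
Sum = -90.1171875.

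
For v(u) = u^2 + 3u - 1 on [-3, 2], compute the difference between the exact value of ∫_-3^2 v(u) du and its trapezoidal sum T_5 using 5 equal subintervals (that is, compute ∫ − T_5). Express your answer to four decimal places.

-0.8333

Exact integral: ∫_-3^2 v(u) du ≈ -0.833333.
T_5 = 0.
Error ≈ -0.833333 − 0 ≈ -0.8333.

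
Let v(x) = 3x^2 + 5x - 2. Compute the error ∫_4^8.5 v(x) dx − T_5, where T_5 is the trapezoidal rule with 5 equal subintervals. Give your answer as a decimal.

Exact integral: ∫_4^8.5 v(x) dx = 681.75.
T_5 = 683.5725.
Error = 681.75 − 683.5725 = -1.8225.

-1.8225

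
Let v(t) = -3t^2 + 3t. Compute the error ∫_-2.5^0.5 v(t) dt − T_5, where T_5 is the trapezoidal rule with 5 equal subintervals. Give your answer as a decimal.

0.54

Exact integral: ∫_-2.5^0.5 v(t) dt = -24.75.
T_5 = -25.29.
Error = -24.75 − (-25.29) = 0.54.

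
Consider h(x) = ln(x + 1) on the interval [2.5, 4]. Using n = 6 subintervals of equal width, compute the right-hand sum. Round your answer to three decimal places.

Δx = (4 − 2.5)/6 = 0.25.
Right endpoints: 2.75, 3, 3.25, 3.5, 3.75, 4.
h(2.75) ≈ 1.322, h(3) ≈ 1.386, h(3.25) ≈ 1.447, h(3.5) ≈ 1.504, h(3.75) ≈ 1.558, h(4) ≈ 1.609.
Sum = Δx · [h(2.75) + h(3) + h(3.25) + ...].
Sum ≈ 2.207.

2.207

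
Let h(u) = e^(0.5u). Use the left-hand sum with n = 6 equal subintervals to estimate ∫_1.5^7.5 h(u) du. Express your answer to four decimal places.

62.2827

Δu = (7.5 − 1.5)/6 = 1.
Left endpoints: 1.5, 2.5, 3.5, 4.5, 5.5, 6.5.
h(1.5) ≈ 2.1170, h(2.5) ≈ 3.4903, h(3.5) ≈ 5.7546, h(4.5) ≈ 9.4877, h(5.5) ≈ 15.6426, h(6.5) ≈ 25.7903.
Sum = Δu · [h(1.5) + h(2.5) + h(3.5) + ...].
Sum ≈ 62.2827.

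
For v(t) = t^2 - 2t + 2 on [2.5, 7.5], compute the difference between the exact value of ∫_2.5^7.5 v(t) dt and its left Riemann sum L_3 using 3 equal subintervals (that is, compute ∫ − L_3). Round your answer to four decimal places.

Exact integral: ∫_2.5^7.5 v(t) dt ≈ 95.416667.
L_3 ≈ 64.398148.
Error ≈ 95.416667 − 64.398148 ≈ 31.0185.

31.0185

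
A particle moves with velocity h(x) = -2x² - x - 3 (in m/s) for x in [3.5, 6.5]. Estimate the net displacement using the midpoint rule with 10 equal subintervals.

-178.455

Δx = (6.5 − 3.5)/10 = 0.3.
Midpoints: 3.65, 3.95, 4.25, 4.55, 4.85, 5.15, 5.45, 5.75, 6.05, 6.35.
h(3.65) = -33.295, h(3.95) = -38.155, h(4.25) = -43.375, h(4.55) = -48.955, h(4.85) = -54.895, h(5.15) = -61.195, h(5.45) = -67.855, h(5.75) = -74.875, h(6.05) = -82.255, h(6.35) = -89.995.
Sum = Δx · [h(3.65) + h(3.95) + h(4.25) + ...].
Sum = -178.455.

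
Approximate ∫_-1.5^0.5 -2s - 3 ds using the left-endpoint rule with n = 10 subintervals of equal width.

-3.6

Δs = (0.5 − (-1.5))/10 = 0.2.
Left endpoints: -1.5, -1.3, -1.1, -0.9, -0.7, -0.5, -0.3, -0.1, 0.1, 0.3.
f(-1.5) = 0, f(-1.3) = -0.4, f(-1.1) = -0.8, f(-0.9) = -1.2, f(-0.7) = -1.6, f(-0.5) = -2, f(-0.3) = -2.4, f(-0.1) = -2.8, f(0.1) = -3.2, f(0.3) = -3.6.
Sum = Δs · [f(-1.5) + f(-1.3) + f(-1.1) + ...].
Sum = -3.6.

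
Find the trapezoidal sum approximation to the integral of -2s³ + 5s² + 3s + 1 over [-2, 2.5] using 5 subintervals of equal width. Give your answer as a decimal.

37.845

Δs = (2.5 − (-2))/5 = 0.9.
f(-2) = 31, f(-1.1) = 6.412, f(-0.2) = 0.616, f(0.7) = 4.864, f(1.6) = 10.408, f(2.5) = 8.5.
T_5 = (Δs/2)·[f(s_0) + 2f(s_1) + ... + 2f(s_{4}) + f(s_5)].
Sum = 37.845.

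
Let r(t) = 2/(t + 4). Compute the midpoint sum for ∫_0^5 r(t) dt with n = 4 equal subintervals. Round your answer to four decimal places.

1.6155

Δt = (5 − 0)/4 = 1.25.
Midpoints: 0.625, 1.875, 3.125, 4.375.
r(0.625) = 16/37, r(1.875) = 16/47, r(3.125) = 16/57, r(4.375) = 16/67.
Sum = Δt · [r(0.625) + r(1.875) + r(3.125) + r(4.375)].
Sum ≈ 1.6155.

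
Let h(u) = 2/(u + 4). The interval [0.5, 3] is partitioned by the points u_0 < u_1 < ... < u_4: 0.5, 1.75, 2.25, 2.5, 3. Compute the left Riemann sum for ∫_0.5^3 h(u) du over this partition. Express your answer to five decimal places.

0.96331

Subinterval widths: 1.25, 0.5, 0.25, 0.5.
Left endpoints: 0.5, 1.75, 2.25, 2.5.
h(0.5) = 4/9, h(1.75) = 8/23, h(2.25) = 0.32, h(2.5) = 4/13.
Sum = Σ Δu_i · h(u_i).
Sum ≈ 0.96331.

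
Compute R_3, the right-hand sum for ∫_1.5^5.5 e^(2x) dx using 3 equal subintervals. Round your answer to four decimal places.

Δx = (5.5 − 1.5)/3 = 4/3.
Right endpoints: 17/6, 25/6, 5.5.
f(17/6) ≈ 289.0694, f(25/6) ≈ 4160.2620, f(5.5) ≈ 59874.1417.
Sum = Δx · [f(17/6) + f(25/6) + f(5.5)].
Sum ≈ 85764.6308.

85764.6308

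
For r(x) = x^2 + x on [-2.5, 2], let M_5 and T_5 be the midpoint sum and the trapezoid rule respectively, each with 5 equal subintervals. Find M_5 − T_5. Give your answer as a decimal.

-0.91125

M_5 = 6.44625.
T_5 = 7.3575.
M_5 − T_5 = -0.91125.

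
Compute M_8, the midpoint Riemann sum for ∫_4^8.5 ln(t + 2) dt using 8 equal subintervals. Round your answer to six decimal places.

9.439824

Δt = (8.5 − 4)/8 = 0.5625.
Midpoints: 4.28125, 4.84375, 5.40625, 5.96875, 6.53125, 7.09375, 7.65625, 8.21875.
f(4.28125) ≈ 1.837569, f(4.84375) ≈ 1.923336, f(5.40625) ≈ 2.002324, f(5.96875) ≈ 2.075528, f(6.53125) ≈ 2.143736, f(7.09375) ≈ 2.207587, f(7.65625) ≈ 2.267605, f(8.21875) ≈ 2.324224.
Sum = Δt · [f(4.28125) + f(4.84375) + f(5.40625) + ...].
Sum ≈ 9.439824.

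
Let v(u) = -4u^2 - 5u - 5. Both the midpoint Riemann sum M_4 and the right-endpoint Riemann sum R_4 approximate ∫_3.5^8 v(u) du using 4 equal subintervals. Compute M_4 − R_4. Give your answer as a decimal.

134.7890625

M_4 = -775.4765625.
R_4 = -910.265625.
M_4 − R_4 = 134.7890625.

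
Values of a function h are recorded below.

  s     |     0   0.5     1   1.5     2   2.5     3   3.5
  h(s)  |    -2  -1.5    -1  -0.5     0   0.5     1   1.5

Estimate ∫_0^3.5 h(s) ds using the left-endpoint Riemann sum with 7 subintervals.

-1.75

Δs = 0.5.
Sum = 0.5·[(-2) + (-1.5) + (-1) + (-0.5) + 0 + 0.5 + 1] = -1.75.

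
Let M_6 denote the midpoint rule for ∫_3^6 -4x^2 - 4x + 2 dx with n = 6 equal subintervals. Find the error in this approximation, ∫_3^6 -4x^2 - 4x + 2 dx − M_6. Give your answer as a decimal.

-0.25

Exact integral: ∫_3^6 f(x) dx = -300.
M_6 = -299.75.
Error = -300 − (-299.75) = -0.25.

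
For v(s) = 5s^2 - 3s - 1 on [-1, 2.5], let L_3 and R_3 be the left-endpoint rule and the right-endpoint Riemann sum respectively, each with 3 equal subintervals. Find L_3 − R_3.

-18.375

L_3 ≈ 11.115741.
R_3 ≈ 29.490741.
L_3 − R_3 = -18.375.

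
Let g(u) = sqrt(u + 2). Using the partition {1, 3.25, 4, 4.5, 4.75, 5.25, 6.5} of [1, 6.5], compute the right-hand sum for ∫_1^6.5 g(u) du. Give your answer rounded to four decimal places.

Subinterval widths: 2.25, 0.75, 0.5, 0.25, 0.5, 1.25.
Right endpoints: 3.25, 4, 4.5, 4.75, 5.25, 6.5.
g(3.25) ≈ 2.2913, g(4) ≈ 2.4495, g(4.5) ≈ 2.5495, g(4.75) ≈ 2.5981, g(5.25) ≈ 2.6926, g(6.5) ≈ 2.9155.
Sum = Σ Δu_i · g(u_i).
Sum ≈ 13.9074.

13.9074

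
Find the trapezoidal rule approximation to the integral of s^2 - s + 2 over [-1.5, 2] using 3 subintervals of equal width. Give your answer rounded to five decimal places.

10.71065

Δs = (2 − (-1.5))/3 = 7/6.
f(-1.5) = 5.75, f(-1/3) = 22/9, f(5/6) = 67/36, f(2) = 4.
T_3 = (Δs/2)·[f(s_0) + 2f(s_1) + 2f(s_2) + f(s_3)].
Sum ≈ 10.71065.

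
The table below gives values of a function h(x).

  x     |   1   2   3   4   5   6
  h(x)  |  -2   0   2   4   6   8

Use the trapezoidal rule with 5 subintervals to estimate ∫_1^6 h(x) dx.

Δx = 1.
T_5 = (1/2)·[(-2) + 2·0 + 2·2 + 2·4 + 2·6 + 8] = 15.

15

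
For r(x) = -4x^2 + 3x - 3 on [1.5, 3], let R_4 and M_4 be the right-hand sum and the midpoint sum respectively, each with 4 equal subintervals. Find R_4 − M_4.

-4.4296875

R_4 = -30.234375.
M_4 = -25.8046875.
R_4 − M_4 = -4.4296875.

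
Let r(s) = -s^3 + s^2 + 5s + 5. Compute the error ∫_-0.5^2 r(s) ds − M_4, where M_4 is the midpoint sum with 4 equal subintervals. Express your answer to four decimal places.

Exact integral: ∫_-0.5^2 r(s) ds ≈ 20.598958.
M_4 ≈ 20.700684.
Error ≈ 20.598958 − 20.700684 ≈ -0.1017.

-0.1017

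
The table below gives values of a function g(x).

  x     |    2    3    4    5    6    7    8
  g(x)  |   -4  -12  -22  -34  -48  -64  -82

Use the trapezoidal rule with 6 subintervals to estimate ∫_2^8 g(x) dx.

-223

Δx = 1.
T_6 = (1/2)·[(-4) + 2·(-12) + 2·(-22) + 2·(-34) + 2·(-48) + 2·(-64) + (-82)] = -223.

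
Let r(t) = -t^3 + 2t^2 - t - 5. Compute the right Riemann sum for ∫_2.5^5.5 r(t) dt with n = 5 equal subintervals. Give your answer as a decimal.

Δt = (5.5 − 2.5)/5 = 0.6.
Right endpoints: 3.1, 3.7, 4.3, 4.9, 5.5.
r(3.1) = -18.671, r(3.7) = -31.973, r(4.3) = -51.827, r(4.9) = -79.529, r(5.5) = -116.375.
Sum = Δt · [r(3.1) + r(3.7) + r(4.3) + r(4.9) + r(5.5)].
Sum = -179.025.

-179.025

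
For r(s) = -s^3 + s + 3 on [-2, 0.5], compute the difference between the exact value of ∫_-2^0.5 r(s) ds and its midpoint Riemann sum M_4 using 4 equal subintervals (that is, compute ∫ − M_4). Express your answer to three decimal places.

Exact integral: ∫_-2^0.5 r(s) ds = 9.609375.
M_4 ≈ 9.42627.
Error ≈ 9.609375 − 9.42627 ≈ 0.183.

0.183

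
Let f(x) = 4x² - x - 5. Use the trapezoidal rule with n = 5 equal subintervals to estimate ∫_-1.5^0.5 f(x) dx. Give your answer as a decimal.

Δx = (0.5 − (-1.5))/5 = 0.4.
f(-1.5) = 5.5, f(-1.1) = 0.94, f(-0.7) = -2.34, f(-0.3) = -4.34, f(0.1) = -5.06, f(0.5) = -4.5.
T_5 = (Δx/2)·[f(x_0) + 2f(x_1) + ... + 2f(x_{4}) + f(x_5)].
Sum = -4.12.

-4.12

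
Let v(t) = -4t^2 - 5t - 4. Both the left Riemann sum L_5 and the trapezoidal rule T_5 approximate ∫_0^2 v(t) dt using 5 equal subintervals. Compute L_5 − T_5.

L_5 = -23.68.
T_5 = -28.88.
L_5 − T_5 = 5.2.

5.2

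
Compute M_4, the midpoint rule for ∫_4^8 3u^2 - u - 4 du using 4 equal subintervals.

407

Δu = (8 − 4)/4 = 1.
Midpoints: 4.5, 5.5, 6.5, 7.5.
f(4.5) = 52.25, f(5.5) = 81.25, f(6.5) = 116.25, f(7.5) = 157.25.
Sum = Δu · [f(4.5) + f(5.5) + f(6.5) + f(7.5)].
Sum = 407.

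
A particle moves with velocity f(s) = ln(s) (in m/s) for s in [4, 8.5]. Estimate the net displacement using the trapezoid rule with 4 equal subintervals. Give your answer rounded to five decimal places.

Δs = (8.5 − 4)/4 = 1.125.
f(4) ≈ 1.38629, f(5.125) ≈ 1.63413, f(6.25) ≈ 1.83258, f(7.375) ≈ 1.99810, f(8.5) ≈ 2.14007.
T_4 = (Δs/2)·[f(s_0) + 2f(s_1) + 2f(s_2) + 2f(s_3) + f(s_4)].
Sum ≈ 8.13149.

8.13149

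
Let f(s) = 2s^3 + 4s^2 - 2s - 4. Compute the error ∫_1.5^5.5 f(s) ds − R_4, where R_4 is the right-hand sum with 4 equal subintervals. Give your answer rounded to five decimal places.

Exact integral: ∫_1.5^5.5 f(s) ds ≈ 628.3333333.
R_4 = 860.
Error ≈ 628.3333333 − 860 ≈ -231.66667.

-231.66667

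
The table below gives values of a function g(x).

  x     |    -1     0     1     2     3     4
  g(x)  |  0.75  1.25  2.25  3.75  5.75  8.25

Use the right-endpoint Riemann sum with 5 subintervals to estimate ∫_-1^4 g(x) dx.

21.25

Δx = 1.
Sum = 1·[1.25 + 2.25 + 3.75 + 5.75 + 8.25] = 21.25.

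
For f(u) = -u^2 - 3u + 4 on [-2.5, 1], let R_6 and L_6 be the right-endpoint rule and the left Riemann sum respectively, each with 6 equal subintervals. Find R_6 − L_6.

-3.0625

R_6 ≈ 14.6035880.
L_6 ≈ 17.6660880.
R_6 − L_6 = -3.0625.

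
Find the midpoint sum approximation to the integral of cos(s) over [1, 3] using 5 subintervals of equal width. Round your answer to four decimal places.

-0.7050

Δs = (3 − 1)/5 = 0.4.
Midpoints: 1.2, 1.6, 2, 2.4, 2.8.
f(1.2) ≈ 0.3624, f(1.6) ≈ -0.0292, f(2) ≈ -0.4161, f(2.4) ≈ -0.7374, f(2.8) ≈ -0.9422.
Sum = Δs · [f(1.2) + f(1.6) + f(2) + f(2.4) + f(2.8)].
Sum ≈ -0.7050.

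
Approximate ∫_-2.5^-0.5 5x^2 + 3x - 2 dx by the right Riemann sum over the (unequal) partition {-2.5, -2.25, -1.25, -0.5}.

Subinterval widths: 0.25, 1, 0.75.
Right endpoints: -2.25, -1.25, -0.5.
f(-2.25) = 16.5625, f(-1.25) = 2.0625, f(-0.5) = -2.25.
Sum = Σ Δx_i · f(x_i).
Sum = 4.515625.

4.515625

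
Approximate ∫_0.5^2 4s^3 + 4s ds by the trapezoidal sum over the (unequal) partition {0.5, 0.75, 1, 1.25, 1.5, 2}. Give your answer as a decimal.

24

Subinterval widths: 0.25, 0.25, 0.25, 0.25, 0.5.
f(0.5) = 2.5, f(0.75) = 4.6875, f(1) = 8, f(1.25) = 12.8125, f(1.5) = 19.5, f(2) = 40.
On each subinterval the trapezoid contributes (Δs_i/2)·[f(s_{i-1}) + f(s_i)].
Sum = 24.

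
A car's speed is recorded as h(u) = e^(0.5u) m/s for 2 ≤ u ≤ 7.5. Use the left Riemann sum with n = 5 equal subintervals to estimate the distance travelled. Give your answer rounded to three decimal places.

59.711

Δu = (7.5 − 2)/5 = 1.1.
Left endpoints: 2, 3.1, 4.2, 5.3, 6.4.
h(2) ≈ 2.718, h(3.1) ≈ 4.711, h(4.2) ≈ 8.166, h(5.3) ≈ 14.154, h(6.4) ≈ 24.533.
Sum = Δu · [h(2) + h(3.1) + h(4.2) + h(5.3) + h(6.4)].
Sum ≈ 59.711.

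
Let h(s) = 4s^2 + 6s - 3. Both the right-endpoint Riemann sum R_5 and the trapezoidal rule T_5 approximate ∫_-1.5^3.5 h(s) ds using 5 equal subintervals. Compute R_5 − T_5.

35

R_5 = 115.
T_5 = 80.
R_5 − T_5 = 35.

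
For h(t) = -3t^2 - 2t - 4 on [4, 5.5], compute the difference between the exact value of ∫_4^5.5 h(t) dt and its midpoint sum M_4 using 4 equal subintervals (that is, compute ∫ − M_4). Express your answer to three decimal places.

-0.053

Exact integral: ∫_4^5.5 h(t) dt = -122.625.
M_4 ≈ -122.57227.
Error ≈ -122.625 − (-122.57227) ≈ -0.053.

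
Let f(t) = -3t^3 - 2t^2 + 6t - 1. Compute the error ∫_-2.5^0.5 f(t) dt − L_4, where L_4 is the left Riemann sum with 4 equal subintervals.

-8.4375

Exact integral: ∫_-2.5^0.5 f(t) dt = -2.25.
L_4 = 6.1875.
Error = -2.25 − 6.1875 = -8.4375.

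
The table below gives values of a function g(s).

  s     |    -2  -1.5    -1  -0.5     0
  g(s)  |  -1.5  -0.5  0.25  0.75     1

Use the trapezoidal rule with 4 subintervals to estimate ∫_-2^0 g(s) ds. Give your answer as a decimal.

0.125

Δs = 0.5.
T_4 = (0.5/2)·[(-1.5) + 2·(-0.5) + 2·0.25 + 2·0.75 + 1] = 0.125.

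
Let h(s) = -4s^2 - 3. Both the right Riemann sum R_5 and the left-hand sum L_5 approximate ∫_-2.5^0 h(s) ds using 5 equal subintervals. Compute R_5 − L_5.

12.5

R_5 = -22.5.
L_5 = -35.
R_5 − L_5 = 12.5.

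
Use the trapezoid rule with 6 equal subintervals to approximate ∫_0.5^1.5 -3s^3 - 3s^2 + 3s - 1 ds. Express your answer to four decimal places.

-5.0556

Δs = (1.5 − 0.5)/6 = 1/6.
f(0.5) = -0.625, f(2/3) = -11/9, f(5/6) = -167/72, f(1) = -4, f(7/6) = -457/72, f(4/3) = -85/9, f(1.5) = -13.375.
T_6 = (Δs/2)·[f(s_0) + 2f(s_1) + ... + 2f(s_{5}) + f(s_6)].
Sum ≈ -5.0556.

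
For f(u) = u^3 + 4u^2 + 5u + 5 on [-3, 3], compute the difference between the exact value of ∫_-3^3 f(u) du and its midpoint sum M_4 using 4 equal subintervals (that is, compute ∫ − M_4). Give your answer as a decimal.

Exact integral: ∫_-3^3 f(u) du = 102.
M_4 = 97.5.
Error = 102 − 97.5 = 4.5.

4.5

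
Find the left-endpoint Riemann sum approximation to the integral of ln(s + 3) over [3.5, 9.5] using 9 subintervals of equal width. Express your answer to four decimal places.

Δs = (9.5 − 3.5)/9 = 2/3.
Left endpoints: 3.5, 25/6, 29/6, 5.5, 37/6, 41/6, 7.5, 49/6, 53/6.
f(3.5) ≈ 1.8718, f(25/6) ≈ 1.9694, f(29/6) ≈ 2.0584, f(5.5) ≈ 2.1401, f(37/6) ≈ 2.2156, f(41/6) ≈ 2.2858, f(7.5) ≈ 2.3514, f(49/6) ≈ 2.4129, f(53/6) ≈ 2.4709.
Sum = Δs · [f(3.5) + f(25/6) + f(29/6) + ...].
Sum ≈ 13.1842.

13.1842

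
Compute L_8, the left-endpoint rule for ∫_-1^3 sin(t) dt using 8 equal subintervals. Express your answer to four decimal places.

1.2526

Δt = (3 − (-1))/8 = 0.5.
Left endpoints: -1, -0.5, 0, 0.5, 1, 1.5, 2, 2.5.
f(-1) ≈ -0.8415, f(-0.5) ≈ -0.4794, f(0) ≈ 0.0000, f(0.5) ≈ 0.4794, f(1) ≈ 0.8415, f(1.5) ≈ 0.9975, f(2) ≈ 0.9093, f(2.5) ≈ 0.5985.
Sum = Δt · [f(-1) + f(-0.5) + f(0) + ...].
Sum ≈ 1.2526.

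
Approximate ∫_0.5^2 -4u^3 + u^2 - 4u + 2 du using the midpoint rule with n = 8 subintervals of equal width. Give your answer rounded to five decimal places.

-17.75098

Δu = (2 − 0.5)/8 = 0.1875.
Midpoints: 0.59375, 0.78125, 0.96875, 1.15625, 1.34375, 1.53125, 1.71875, 1.90625.
f(0.59375) = -7043/8192, f(0.78125) = -19841/8192, f(0.96875) = -37463/8192, f(1.15625) = -61205/8192, f(1.34375) = -92363/8192, f(1.53125) = -132233/8192, f(1.71875) = -182111/8192, f(1.90625) = -243293/8192.
Sum = Δu · [f(0.59375) + f(0.78125) + f(0.96875) + ...].
Sum ≈ -17.75098.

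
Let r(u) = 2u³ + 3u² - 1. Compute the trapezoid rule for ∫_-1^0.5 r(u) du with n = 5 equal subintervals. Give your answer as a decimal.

Δu = (0.5 − (-1))/5 = 0.3.
r(-1) = 0, r(-0.7) = -0.216, r(-0.4) = -0.648, r(-0.1) = -0.972, r(0.2) = -0.864, r(0.5) = 0.
T_5 = (Δu/2)·[r(u_0) + 2r(u_1) + ... + 2r(u_{4}) + r(u_5)].
Sum = -0.81.

-0.81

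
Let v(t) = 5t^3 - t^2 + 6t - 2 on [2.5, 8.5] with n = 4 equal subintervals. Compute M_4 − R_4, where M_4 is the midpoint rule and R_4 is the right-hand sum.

M_4 = 6371.0625.
R_4 = 8868.
M_4 − R_4 = -2496.9375.

-2496.9375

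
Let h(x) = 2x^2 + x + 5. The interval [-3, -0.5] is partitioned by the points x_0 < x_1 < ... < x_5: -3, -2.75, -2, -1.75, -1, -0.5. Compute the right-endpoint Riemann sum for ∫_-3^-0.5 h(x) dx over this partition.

21.9375

Subinterval widths: 0.25, 0.75, 0.25, 0.75, 0.5.
Right endpoints: -2.75, -2, -1.75, -1, -0.5.
h(-2.75) = 17.375, h(-2) = 11, h(-1.75) = 9.375, h(-1) = 6, h(-0.5) = 5.
Sum = Σ Δx_i · h(x_i).
Sum = 21.9375.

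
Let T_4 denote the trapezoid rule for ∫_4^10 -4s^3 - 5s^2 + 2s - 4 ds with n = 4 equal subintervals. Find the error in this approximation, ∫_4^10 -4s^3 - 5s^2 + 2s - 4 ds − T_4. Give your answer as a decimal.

Exact integral: ∫_4^10 f(s) ds = -11244.
T_4 = -11444.25.
Error = -11244 − (-11444.25) = 200.25.

200.25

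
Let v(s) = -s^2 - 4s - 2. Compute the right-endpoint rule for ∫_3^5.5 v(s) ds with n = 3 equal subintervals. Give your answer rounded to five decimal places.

Δs = (5.5 − 3)/3 = 5/6.
Right endpoints: 23/6, 14/3, 5.5.
v(23/6) = -1153/36, v(14/3) = -382/9, v(5.5) = -54.25.
Sum = Δs · [v(23/6) + v(14/3) + v(5.5)].
Sum ≈ -107.26852.

-107.26852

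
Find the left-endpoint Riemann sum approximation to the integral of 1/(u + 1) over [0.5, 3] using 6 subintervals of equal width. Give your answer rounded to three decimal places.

1.073

Δu = (3 − 0.5)/6 = 5/12.
Left endpoints: 0.5, 11/12, 4/3, 1.75, 13/6, 31/12.
f(0.5) = 2/3, f(11/12) = 12/23, f(4/3) = 3/7, f(1.75) = 4/11, f(13/6) = 6/19, f(31/12) = 12/43.
Sum = Δu · [f(0.5) + f(11/12) + f(4/3) + ...].
Sum ≈ 1.073.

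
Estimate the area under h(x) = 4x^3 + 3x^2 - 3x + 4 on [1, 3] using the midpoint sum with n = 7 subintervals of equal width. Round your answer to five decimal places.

101.63265

Δx = (3 − 1)/7 = 2/7.
Midpoints: 8/7, 10/7, 12/7, 2, 16/7, 18/7, 20/7.
h(8/7) = 3588/343, h(10/7) = 6002/343, h(12/7) = 9544/343, h(2) = 42, h(16/7) = 20780/343, h(18/7) = 28858/343, h(20/7) = 38832/343.
Sum = Δx · [h(8/7) + h(10/7) + h(12/7) + ...].
Sum ≈ 101.63265.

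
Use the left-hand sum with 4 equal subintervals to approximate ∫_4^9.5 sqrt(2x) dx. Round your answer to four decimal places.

18.9922

Δx = (9.5 − 4)/4 = 1.375.
Left endpoints: 4, 5.375, 6.75, 8.125.
f(4) ≈ 2.8284, f(5.375) ≈ 3.2787, f(6.75) ≈ 3.6742, f(8.125) ≈ 4.0311.
Sum = Δx · [f(4) + f(5.375) + f(6.75) + f(8.125)].
Sum ≈ 18.9922.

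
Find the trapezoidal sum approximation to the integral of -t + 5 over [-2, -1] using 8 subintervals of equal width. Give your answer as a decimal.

6.5

Δt = (-1 − (-2))/8 = 0.125.
f(-2) = 7, f(-1.875) = 6.875, f(-1.75) = 6.75, f(-1.625) = 6.625, f(-1.5) = 6.5, f(-1.375) = 6.375, f(-1.25) = 6.25, f(-1.125) = 6.125, f(-1) = 6.
T_8 = (Δt/2)·[f(t_0) + 2f(t_1) + ... + 2f(t_{7}) + f(t_8)].
Sum = 6.5.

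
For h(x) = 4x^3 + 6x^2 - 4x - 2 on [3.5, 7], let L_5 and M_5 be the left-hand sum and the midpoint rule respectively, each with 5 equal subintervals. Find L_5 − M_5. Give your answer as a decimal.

L_5 = 2297.96.
M_5 = 2760.82625.
L_5 − M_5 = -462.86625.

-462.86625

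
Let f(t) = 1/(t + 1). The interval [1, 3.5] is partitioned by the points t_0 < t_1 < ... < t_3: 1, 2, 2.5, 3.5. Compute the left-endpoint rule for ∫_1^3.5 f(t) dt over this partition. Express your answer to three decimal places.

Subinterval widths: 1, 0.5, 1.
Left endpoints: 1, 2, 2.5.
f(1) = 0.5, f(2) = 1/3, f(2.5) = 2/7.
Sum = Σ Δt_i · f(t_i).
Sum ≈ 0.952.

0.952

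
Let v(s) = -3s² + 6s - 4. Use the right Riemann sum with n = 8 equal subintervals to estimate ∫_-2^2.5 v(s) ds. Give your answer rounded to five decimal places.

Δs = (2.5 − (-2))/8 = 0.5625.
Right endpoints: -1.4375, -0.875, -0.3125, 0.25, 0.8125, 1.375, 1.9375, 2.5.
v(-1.4375) = -18.82421875, v(-0.875) = -11.546875, v(-0.3125) = -6.16796875, v(0.25) = -2.6875, v(0.8125) = -1.10546875, v(1.375) = -1.421875, v(1.9375) = -3.63671875, v(2.5) = -7.75.
Sum = Δs · [v(-1.4375) + v(-0.875) + v(-0.3125) + ...].
Sum ≈ -29.89160.

-29.89160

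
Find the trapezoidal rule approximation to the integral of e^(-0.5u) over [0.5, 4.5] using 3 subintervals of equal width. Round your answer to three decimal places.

1.396

Δu = (4.5 − 0.5)/3 = 4/3.
f(0.5) ≈ 0.779, f(11/6) ≈ 0.400, f(19/6) ≈ 0.205, f(4.5) ≈ 0.105.
T_3 = (Δu/2)·[f(u_0) + 2f(u_1) + 2f(u_2) + f(u_3)].
Sum ≈ 1.396.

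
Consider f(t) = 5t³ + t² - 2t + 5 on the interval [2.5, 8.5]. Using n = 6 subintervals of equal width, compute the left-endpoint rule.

Δt = (8.5 − 2.5)/6 = 1.
Left endpoints: 2.5, 3.5, 4.5, 5.5, 6.5, 7.5.
f(2.5) = 84.375, f(3.5) = 224.625, f(4.5) = 471.875, f(5.5) = 856.125, f(6.5) = 1407.375, f(7.5) = 2155.625.
Sum = Δt · [f(2.5) + f(3.5) + f(4.5) + ...].
Sum = 5200.

5200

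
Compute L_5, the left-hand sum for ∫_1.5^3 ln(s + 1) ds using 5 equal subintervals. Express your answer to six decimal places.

Δs = (3 − 1.5)/5 = 0.3.
Left endpoints: 1.5, 1.8, 2.1, 2.4, 2.7.
f(1.5) ≈ 0.916291, f(1.8) ≈ 1.029619, f(2.1) ≈ 1.131402, f(2.4) ≈ 1.223775, f(2.7) ≈ 1.308333.
Sum = Δs · [f(1.5) + f(1.8) + f(2.1) + f(2.4) + f(2.7)].
Sum ≈ 1.682826.

1.682826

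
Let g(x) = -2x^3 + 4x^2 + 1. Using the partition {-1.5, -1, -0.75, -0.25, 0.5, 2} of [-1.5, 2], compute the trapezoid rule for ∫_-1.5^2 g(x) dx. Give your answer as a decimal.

Subinterval widths: 0.5, 0.25, 0.5, 0.75, 1.5.
g(-1.5) = 16.75, g(-1) = 7, g(-0.75) = 4.09375, g(-0.25) = 1.28125, g(0.5) = 1.75, g(2) = 1.
On each subinterval the trapezoid contributes (Δx_i/2)·[g(x_{i-1}) + g(x_i)].
Sum = 11.8671875.

11.8671875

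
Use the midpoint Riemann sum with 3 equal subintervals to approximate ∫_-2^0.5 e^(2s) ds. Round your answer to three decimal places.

1.206

Δs = (0.5 − (-2))/3 = 5/6.
Midpoints: -19/12, -0.75, 1/12.
f(-19/12) ≈ 0.042, f(-0.75) ≈ 0.223, f(1/12) ≈ 1.181.
Sum = Δs · [f(-19/12) + f(-0.75) + f(1/12)].
Sum ≈ 1.206.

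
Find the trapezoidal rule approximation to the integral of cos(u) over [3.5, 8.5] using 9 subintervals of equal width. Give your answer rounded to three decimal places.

1.120

Δu = (8.5 − 3.5)/9 = 5/9.
f(3.5) ≈ -0.936, f(73/18) ≈ -0.611, f(83/18) ≈ -0.101, f(31/6) ≈ 0.439, f(103/18) ≈ 0.847, f(113/18) ≈ 1.000, f(41/6) ≈ 0.852, f(133/18) ≈ 0.449, f(143/18) ≈ -0.090, f(8.5) ≈ -0.602.
T_9 = (Δu/2)·[f(u_0) + 2f(u_1) + ... + 2f(u_{8}) + f(u_9)].
Sum ≈ 1.120.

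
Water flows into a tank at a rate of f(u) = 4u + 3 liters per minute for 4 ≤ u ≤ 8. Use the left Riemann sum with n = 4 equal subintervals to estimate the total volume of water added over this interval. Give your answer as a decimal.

100

Δu = (8 − 4)/4 = 1.
Left endpoints: 4, 5, 6, 7.
f(4) = 19, f(5) = 23, f(6) = 27, f(7) = 31.
Sum = Δu · [f(4) + f(5) + f(6) + f(7)].
Sum = 100.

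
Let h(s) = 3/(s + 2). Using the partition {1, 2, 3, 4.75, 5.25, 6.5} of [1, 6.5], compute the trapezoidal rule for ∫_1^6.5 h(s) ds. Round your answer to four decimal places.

Subinterval widths: 1, 1, 1.75, 0.5, 1.25.
h(1) = 1, h(2) = 0.75, h(3) = 0.6, h(4.75) = 4/9, h(5.25) = 12/29, h(6.5) = 6/17.
On each subinterval the trapezoid contributes (Δs_i/2)·[h(s_{i-1}) + h(s_i)].
Sum ≈ 3.1577.

3.1577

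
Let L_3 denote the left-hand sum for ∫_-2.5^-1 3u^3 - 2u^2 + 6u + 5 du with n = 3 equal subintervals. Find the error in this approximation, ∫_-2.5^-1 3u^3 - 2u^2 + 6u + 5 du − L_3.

Exact integral: ∫_-2.5^-1 f(u) du = -46.546875.
L_3 = -63.5.
Error = -46.546875 − (-63.5) = 16.953125.

16.953125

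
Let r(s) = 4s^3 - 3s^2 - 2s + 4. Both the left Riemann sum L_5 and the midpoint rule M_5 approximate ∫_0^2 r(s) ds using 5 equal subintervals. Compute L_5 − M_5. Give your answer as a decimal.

L_5 = 9.28.
M_5 = 11.76.
L_5 − M_5 = -2.48.

-2.48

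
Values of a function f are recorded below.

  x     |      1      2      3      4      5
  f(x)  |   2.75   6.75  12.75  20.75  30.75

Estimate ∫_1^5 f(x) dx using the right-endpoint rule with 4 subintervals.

Δx = 1.
Sum = 1·[6.75 + 12.75 + 20.75 + 30.75] = 71.

71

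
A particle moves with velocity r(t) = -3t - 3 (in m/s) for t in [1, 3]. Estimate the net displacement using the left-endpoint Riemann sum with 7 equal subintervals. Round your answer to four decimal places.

-17.1429

Δt = (3 − 1)/7 = 2/7.
Left endpoints: 1, 9/7, 11/7, 13/7, 15/7, 17/7, 19/7.
r(1) = -6, r(9/7) = -48/7, r(11/7) = -54/7, r(13/7) = -60/7, r(15/7) = -66/7, r(17/7) = -72/7, r(19/7) = -78/7.
Sum = Δt · [r(1) + r(9/7) + r(11/7) + ...].
Sum ≈ -17.1429.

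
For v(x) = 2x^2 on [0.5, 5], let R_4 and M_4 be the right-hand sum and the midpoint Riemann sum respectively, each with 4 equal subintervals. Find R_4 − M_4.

30.69140625

R_4 = 112.9921875.
M_4 = 82.30078125.
R_4 − M_4 = 30.69140625.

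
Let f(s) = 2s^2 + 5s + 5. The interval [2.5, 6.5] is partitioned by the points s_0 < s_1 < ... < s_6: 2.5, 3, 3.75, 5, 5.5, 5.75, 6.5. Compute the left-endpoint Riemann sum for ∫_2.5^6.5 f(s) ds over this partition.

246.5

Subinterval widths: 0.5, 0.75, 1.25, 0.5, 0.25, 0.75.
Left endpoints: 2.5, 3, 3.75, 5, 5.5, 5.75.
f(2.5) = 30, f(3) = 38, f(3.75) = 51.875, f(5) = 80, f(5.5) = 93, f(5.75) = 99.875.
Sum = Σ Δs_i · f(s_i).
Sum = 246.5.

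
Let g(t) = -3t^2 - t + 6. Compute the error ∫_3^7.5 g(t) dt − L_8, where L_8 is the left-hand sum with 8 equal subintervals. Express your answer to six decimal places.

Exact integral: ∫_3^7.5 g(t) dt = -391.5.
L_8 ≈ -351.07910156.
Error ≈ -391.5 − (-351.07910156) ≈ -40.420898.

-40.420898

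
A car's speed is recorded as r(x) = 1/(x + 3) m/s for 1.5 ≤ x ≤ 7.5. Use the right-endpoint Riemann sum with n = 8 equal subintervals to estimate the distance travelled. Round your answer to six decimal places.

0.801562

Δx = (7.5 − 1.5)/8 = 0.75.
Right endpoints: 2.25, 3, 3.75, 4.5, 5.25, 6, 6.75, 7.5.
r(2.25) = 4/21, r(3) = 1/6, r(3.75) = 4/27, r(4.5) = 2/15, r(5.25) = 4/33, r(6) = 1/9, r(6.75) = 4/39, r(7.5) = 2/21.
Sum = Δx · [r(2.25) + r(3) + r(3.75) + ...].
Sum ≈ 0.801562.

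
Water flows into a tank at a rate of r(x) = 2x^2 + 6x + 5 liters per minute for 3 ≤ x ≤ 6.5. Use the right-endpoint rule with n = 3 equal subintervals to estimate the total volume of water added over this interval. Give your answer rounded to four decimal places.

334.9630

Δx = (6.5 − 3)/3 = 7/6.
Right endpoints: 25/6, 16/3, 6.5.
r(25/6) = 1165/18, r(16/3) = 845/9, r(6.5) = 128.5.
Sum = Δx · [r(25/6) + r(16/3) + r(6.5)].
Sum ≈ 334.9630.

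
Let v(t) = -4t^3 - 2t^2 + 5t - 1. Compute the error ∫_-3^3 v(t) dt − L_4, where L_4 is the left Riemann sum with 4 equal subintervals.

-135

Exact integral: ∫_-3^3 v(t) dt = -42.
L_4 = 93.
Error = -42 − 93 = -135.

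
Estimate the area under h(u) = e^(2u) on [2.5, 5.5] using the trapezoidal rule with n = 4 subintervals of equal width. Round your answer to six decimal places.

35262.827915

Δu = (5.5 − 2.5)/4 = 0.75.
h(2.5) ≈ 148.413159, h(3.25) ≈ 665.141633, h(4) ≈ 2980.957987, h(4.75) ≈ 13359.726830, h(5.5) ≈ 59874.141715.
T_4 = (Δu/2)·[h(u_0) + 2h(u_1) + 2h(u_2) + 2h(u_3) + h(u_4)].
Sum ≈ 35262.827915.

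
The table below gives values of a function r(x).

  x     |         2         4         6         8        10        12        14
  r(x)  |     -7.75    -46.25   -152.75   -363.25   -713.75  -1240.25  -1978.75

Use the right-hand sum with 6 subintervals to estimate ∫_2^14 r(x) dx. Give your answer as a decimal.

-8990

Δx = 2.
Sum = 2·[(-46.25) + (-152.75) + (-363.25) + (-713.75) + (-1240.25) + (-1978.75)] = -8990.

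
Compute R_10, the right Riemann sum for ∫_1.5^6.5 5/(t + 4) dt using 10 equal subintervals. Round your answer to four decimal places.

Δt = (6.5 − 1.5)/10 = 0.5.
Right endpoints: 2, 2.5, 3, 3.5, 4, 4.5, 5, 5.5, 6, 6.5.
f(2) = 5/6, f(2.5) = 10/13, f(3) = 5/7, f(3.5) = 2/3, f(4) = 0.625, f(4.5) = 10/17, f(5) = 5/9, f(5.5) = 10/19, f(6) = 0.5, f(6.5) = 10/21.
Sum = Δt · [f(2) + f(2.5) + f(3) + ...].
Sum ≈ 3.1274.

3.1274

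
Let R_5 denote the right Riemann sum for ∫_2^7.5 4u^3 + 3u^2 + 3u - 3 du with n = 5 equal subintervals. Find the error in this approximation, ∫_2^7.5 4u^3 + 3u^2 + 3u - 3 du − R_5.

-1072.3625

Exact integral: ∫_2^7.5 f(u) du = 3623.8125.
R_5 = 4696.175.
Error = 3623.8125 − 4696.175 = -1072.3625.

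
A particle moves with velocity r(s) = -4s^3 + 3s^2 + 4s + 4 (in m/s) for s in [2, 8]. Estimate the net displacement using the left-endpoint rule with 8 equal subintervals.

-2784.5625

Δs = (8 − 2)/8 = 0.75.
Left endpoints: 2, 2.75, 3.5, 4.25, 5, 5.75, 6.5, 7.25.
r(2) = -8, r(2.75) = -45.5, r(3.5) = -116.75, r(4.25) = -231.875, r(5) = -401, r(5.75) = -634.25, r(6.5) = -941.75, r(7.25) = -1333.625.
Sum = Δs · [r(2) + r(2.75) + r(3.5) + ...].
Sum = -2784.5625.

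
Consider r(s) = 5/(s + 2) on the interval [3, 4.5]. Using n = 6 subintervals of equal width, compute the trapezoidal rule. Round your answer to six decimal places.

Δs = (4.5 − 3)/6 = 0.25.
r(3) = 1, r(3.25) = 20/21, r(3.5) = 10/11, r(3.75) = 20/23, r(4) = 5/6, r(4.25) = 0.8, r(4.5) = 10/13.
T_6 = (Δs/2)·[r(s_0) + 2r(s_1) + ... + 2r(s_{5}) + r(s_6)].
Sum ≈ 1.312246.

1.312246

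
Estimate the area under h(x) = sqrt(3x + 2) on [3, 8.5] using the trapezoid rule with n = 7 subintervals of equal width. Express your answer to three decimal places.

Δx = (8.5 − 3)/7 = 11/14.
h(3) ≈ 3.317, h(53/14) ≈ 3.655, h(32/7) ≈ 3.964, h(75/14) ≈ 4.251, h(43/7) ≈ 4.520, h(97/14) ≈ 4.773, h(54/7) ≈ 5.014, h(8.5) ≈ 5.244.
T_7 = (Δx/2)·[h(x_0) + 2h(x_1) + ... + 2h(x_{6}) + h(x_7)].
Sum ≈ 23.931.

23.931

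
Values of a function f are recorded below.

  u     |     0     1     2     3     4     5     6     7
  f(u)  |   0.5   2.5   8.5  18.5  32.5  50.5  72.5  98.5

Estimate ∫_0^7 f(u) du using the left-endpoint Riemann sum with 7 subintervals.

185.5

Δu = 1.
Sum = 1·[0.5 + 2.5 + 8.5 + 18.5 + 32.5 + 50.5 + 72.5] = 185.5.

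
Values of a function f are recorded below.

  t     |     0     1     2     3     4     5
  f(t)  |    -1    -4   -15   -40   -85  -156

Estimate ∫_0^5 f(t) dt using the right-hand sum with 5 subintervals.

Δt = 1.
Sum = 1·[(-4) + (-15) + (-40) + (-85) + (-156)] = -300.

-300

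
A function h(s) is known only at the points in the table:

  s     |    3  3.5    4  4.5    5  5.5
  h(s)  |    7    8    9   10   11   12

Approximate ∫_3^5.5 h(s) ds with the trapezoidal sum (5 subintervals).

Δs = 0.5.
T_5 = (0.5/2)·[7 + 2·8 + 2·9 + 2·10 + 2·11 + 12] = 23.75.

23.75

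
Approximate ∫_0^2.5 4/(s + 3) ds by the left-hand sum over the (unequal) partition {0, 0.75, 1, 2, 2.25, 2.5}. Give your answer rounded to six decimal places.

2.657143

Subinterval widths: 0.75, 0.25, 1, 0.25, 0.25.
Left endpoints: 0, 0.75, 1, 2, 2.25.
f(0) = 4/3, f(0.75) = 16/15, f(1) = 1, f(2) = 0.8, f(2.25) = 16/21.
Sum = Σ Δs_i · f(s_i).
Sum ≈ 2.657143.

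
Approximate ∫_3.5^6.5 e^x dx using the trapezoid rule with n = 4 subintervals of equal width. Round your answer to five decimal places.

Δx = (6.5 − 3.5)/4 = 0.75.
f(3.5) ≈ 33.11545, f(4.25) ≈ 70.10541, f(5) ≈ 148.41316, f(5.75) ≈ 314.19066, f(6.5) ≈ 665.14163.
T_4 = (Δx/2)·[f(x_0) + 2f(x_1) + 2f(x_2) + 2f(x_3) + f(x_4)].
Sum ≈ 661.37833.

661.37833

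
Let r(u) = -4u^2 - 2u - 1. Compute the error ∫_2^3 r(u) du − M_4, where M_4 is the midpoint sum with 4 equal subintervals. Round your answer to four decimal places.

Exact integral: ∫_2^3 r(u) du ≈ -31.333333.
M_4 = -31.3125.
Error ≈ -31.333333 − (-31.3125) ≈ -0.0208.

-0.0208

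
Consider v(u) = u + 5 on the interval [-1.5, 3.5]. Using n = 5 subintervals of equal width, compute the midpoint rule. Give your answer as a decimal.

30

Δu = (3.5 − (-1.5))/5 = 1.
Midpoints: -1, 0, 1, 2, 3.
v(-1) = 4, v(0) = 5, v(1) = 6, v(2) = 7, v(3) = 8.
Sum = Δu · [v(-1) + v(0) + v(1) + v(2) + v(3)].
Sum = 30.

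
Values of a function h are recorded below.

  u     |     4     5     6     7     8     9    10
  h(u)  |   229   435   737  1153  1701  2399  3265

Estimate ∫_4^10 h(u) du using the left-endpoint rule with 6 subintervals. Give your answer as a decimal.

Δu = 1.
Sum = 1·[229 + 435 + 737 + 1153 + 1701 + 2399] = 6654.

6654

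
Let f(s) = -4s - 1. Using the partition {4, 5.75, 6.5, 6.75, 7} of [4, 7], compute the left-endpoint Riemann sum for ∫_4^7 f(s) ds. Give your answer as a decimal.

Subinterval widths: 1.75, 0.75, 0.25, 0.25.
Left endpoints: 4, 5.75, 6.5, 6.75.
f(4) = -17, f(5.75) = -24, f(6.5) = -27, f(6.75) = -28.
Sum = Σ Δs_i · f(s_i).
Sum = -61.5.

-61.5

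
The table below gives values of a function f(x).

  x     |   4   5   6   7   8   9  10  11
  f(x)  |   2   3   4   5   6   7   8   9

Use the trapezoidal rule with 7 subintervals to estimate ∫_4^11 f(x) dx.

Δx = 1.
T_7 = (1/2)·[2 + 2·3 + 2·4 + 2·5 + 2·6 + 2·7 + 2·8 + 9] = 38.5.

38.5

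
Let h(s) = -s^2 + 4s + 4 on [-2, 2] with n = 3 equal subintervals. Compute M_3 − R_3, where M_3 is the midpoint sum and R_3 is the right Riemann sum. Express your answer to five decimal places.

M_3 ≈ 11.2592593.
R_3 ≈ 20.1481481.
M_3 − R_3 ≈ -8.88889.

-8.88889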